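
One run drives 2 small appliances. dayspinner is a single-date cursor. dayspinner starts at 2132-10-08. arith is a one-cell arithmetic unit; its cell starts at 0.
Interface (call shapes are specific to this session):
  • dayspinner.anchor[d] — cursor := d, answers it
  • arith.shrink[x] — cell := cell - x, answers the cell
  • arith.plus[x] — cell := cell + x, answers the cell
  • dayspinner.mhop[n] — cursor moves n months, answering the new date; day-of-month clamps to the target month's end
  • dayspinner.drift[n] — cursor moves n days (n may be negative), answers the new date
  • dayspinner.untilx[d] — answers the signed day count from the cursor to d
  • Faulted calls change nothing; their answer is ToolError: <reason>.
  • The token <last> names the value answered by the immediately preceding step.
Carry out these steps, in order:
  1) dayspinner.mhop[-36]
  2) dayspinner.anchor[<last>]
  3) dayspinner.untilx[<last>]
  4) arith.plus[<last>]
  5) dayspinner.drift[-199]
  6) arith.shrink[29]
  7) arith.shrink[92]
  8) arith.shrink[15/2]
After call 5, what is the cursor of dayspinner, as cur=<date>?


Answer: cur=2129-03-23

Derivation:
% mhop n→-36
  2129-10-08
% anchor d→<last>
  2129-10-08
% untilx d→<last>
  0
% plus x→<last>
  0
% drift n→-199
  2129-03-23
% shrink x→29
  -29
% shrink x→92
  -121
% shrink x→15/2
  -257/2


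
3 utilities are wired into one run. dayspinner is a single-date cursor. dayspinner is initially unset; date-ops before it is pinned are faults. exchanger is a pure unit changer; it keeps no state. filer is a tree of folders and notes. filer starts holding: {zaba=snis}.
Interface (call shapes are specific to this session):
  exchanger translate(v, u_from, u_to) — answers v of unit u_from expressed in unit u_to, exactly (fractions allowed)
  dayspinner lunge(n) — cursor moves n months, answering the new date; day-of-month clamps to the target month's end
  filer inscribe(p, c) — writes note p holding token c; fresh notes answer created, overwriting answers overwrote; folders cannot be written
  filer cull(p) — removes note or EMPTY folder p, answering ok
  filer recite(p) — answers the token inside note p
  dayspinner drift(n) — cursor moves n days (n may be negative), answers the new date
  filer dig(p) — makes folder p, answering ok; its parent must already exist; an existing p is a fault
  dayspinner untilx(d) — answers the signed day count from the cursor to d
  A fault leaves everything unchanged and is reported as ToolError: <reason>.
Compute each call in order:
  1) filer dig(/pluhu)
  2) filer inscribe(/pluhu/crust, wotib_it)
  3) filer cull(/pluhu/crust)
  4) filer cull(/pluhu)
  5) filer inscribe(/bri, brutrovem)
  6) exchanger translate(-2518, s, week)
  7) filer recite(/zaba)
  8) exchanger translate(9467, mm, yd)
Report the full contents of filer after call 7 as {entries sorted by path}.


// 1. filer dig(p: /pluhu) ~> ok
// 2. filer inscribe(p: /pluhu/crust, c: wotib_it) ~> created
// 3. filer cull(p: /pluhu/crust) ~> ok
// 4. filer cull(p: /pluhu) ~> ok
// 5. filer inscribe(p: /bri, c: brutrovem) ~> created
// 6. exchanger translate(v: -2518, u_from: s, u_to: week) ~> -1259/302400
// 7. filer recite(p: /zaba) ~> snis
// 8. exchanger translate(v: 9467, u_from: mm, u_to: yd) ~> 47335/4572

Answer: {bri=brutrovem, zaba=snis}


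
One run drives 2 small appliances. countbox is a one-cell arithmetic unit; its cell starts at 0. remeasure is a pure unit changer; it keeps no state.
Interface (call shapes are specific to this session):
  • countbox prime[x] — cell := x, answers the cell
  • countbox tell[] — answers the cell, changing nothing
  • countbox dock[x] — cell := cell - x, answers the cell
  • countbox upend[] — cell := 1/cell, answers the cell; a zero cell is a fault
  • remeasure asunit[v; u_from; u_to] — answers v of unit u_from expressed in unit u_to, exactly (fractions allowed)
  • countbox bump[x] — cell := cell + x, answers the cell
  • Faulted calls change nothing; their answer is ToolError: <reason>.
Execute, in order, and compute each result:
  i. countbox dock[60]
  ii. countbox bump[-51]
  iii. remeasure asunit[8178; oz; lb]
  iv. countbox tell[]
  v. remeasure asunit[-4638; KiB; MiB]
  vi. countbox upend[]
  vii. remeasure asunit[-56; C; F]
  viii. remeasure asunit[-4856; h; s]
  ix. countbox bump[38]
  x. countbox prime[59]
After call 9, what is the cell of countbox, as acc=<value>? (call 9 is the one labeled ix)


Answer: acc=4217/111

Derivation:
>>> countbox dock 60
[out] -60
>>> countbox bump -51
[out] -111
>>> remeasure asunit 8178 oz lb
[out] 4089/8
>>> countbox tell
[out] -111
>>> remeasure asunit -4638 KiB MiB
[out] -2319/512
>>> countbox upend
[out] -1/111
>>> remeasure asunit -56 C F
[out] -344/5
>>> remeasure asunit -4856 h s
[out] -17481600
>>> countbox bump 38
[out] 4217/111
>>> countbox prime 59
[out] 59


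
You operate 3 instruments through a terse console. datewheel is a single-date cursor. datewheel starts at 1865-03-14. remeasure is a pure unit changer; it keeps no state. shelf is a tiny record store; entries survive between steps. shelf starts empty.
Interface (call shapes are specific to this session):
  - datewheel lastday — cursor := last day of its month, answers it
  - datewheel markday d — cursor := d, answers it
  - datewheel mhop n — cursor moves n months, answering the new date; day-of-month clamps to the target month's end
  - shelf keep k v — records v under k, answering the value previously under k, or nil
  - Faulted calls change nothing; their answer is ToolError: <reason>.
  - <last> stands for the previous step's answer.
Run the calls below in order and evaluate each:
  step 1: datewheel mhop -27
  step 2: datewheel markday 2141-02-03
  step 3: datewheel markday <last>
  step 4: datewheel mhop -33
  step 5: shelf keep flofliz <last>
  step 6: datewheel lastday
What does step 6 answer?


Answer: 2138-05-31

Derivation:
→ datewheel mhop(n=-27)
← 1862-12-14
→ datewheel markday(d=2141-02-03)
← 2141-02-03
→ datewheel markday(d=<last>)
← 2141-02-03
→ datewheel mhop(n=-33)
← 2138-05-03
→ shelf keep(k=flofliz, v=<last>)
← nil
→ datewheel lastday()
← 2138-05-31


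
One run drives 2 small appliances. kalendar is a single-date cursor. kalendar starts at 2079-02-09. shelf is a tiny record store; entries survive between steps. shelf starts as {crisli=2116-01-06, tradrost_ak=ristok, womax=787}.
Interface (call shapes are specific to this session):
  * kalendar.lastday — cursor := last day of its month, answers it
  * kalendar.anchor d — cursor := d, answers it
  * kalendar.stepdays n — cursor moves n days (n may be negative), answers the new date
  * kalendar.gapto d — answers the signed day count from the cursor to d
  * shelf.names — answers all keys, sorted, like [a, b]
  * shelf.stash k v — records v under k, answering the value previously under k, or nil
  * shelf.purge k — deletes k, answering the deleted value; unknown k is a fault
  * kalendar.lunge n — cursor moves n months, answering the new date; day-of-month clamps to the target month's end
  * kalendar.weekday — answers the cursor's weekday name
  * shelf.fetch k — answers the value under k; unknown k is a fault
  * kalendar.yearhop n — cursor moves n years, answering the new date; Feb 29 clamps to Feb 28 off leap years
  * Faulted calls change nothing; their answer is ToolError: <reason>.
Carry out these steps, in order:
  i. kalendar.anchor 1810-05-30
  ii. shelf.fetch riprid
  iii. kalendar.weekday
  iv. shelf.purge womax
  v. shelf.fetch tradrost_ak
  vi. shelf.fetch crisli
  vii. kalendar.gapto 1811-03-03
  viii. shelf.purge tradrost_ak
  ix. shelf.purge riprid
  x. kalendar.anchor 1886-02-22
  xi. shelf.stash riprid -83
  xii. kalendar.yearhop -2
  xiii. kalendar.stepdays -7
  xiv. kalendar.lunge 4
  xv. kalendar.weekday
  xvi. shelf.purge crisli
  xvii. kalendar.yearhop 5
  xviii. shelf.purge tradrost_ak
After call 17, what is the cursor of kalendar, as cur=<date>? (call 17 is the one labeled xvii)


Act: kalendar.anchor[d: 1810-05-30]
Obs: 1810-05-30
Act: shelf.fetch[k: riprid]
Obs: ToolError: no such key riprid
Act: kalendar.weekday[]
Obs: Wednesday
Act: shelf.purge[k: womax]
Obs: 787
Act: shelf.fetch[k: tradrost_ak]
Obs: ristok
Act: shelf.fetch[k: crisli]
Obs: 2116-01-06
Act: kalendar.gapto[d: 1811-03-03]
Obs: 277
Act: shelf.purge[k: tradrost_ak]
Obs: ristok
Act: shelf.purge[k: riprid]
Obs: ToolError: no such key riprid
Act: kalendar.anchor[d: 1886-02-22]
Obs: 1886-02-22
Act: shelf.stash[k: riprid; v: -83]
Obs: nil
Act: kalendar.yearhop[n: -2]
Obs: 1884-02-22
Act: kalendar.stepdays[n: -7]
Obs: 1884-02-15
Act: kalendar.lunge[n: 4]
Obs: 1884-06-15
Act: kalendar.weekday[]
Obs: Sunday
Act: shelf.purge[k: crisli]
Obs: 2116-01-06
Act: kalendar.yearhop[n: 5]
Obs: 1889-06-15
Act: shelf.purge[k: tradrost_ak]
Obs: ToolError: no such key tradrost_ak

Answer: cur=1889-06-15


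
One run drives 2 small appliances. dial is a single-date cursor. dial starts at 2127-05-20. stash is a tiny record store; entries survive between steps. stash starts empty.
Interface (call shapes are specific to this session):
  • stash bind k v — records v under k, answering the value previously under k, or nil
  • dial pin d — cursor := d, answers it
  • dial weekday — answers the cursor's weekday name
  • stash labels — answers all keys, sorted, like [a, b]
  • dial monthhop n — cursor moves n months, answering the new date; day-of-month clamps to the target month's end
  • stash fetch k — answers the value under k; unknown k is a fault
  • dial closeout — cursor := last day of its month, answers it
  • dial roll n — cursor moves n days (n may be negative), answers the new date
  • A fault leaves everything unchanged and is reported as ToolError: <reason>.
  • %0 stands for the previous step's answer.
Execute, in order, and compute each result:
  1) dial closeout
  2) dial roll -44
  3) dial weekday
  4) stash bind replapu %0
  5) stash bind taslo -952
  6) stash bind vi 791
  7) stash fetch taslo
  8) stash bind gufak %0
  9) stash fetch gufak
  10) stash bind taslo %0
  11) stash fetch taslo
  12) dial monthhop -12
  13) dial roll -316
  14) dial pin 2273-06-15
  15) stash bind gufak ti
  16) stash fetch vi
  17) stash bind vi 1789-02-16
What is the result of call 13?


Now I run dial closeout, and see 2127-05-31.
I try dial roll(-44), giving 2127-04-17.
I run dial weekday, and get Thursday.
I call stash bind(replapu, %0), yielding nil.
Next I call stash bind(taslo, -952), and observe nil.
I call stash bind(vi, 791), — result: nil.
I use stash fetch(taslo), — result: -952.
Now I run stash bind(gufak, %0), and see nil.
I call stash fetch(gufak), and observe -952.
I run stash bind(taslo, %0), yielding -952.
I run stash fetch(taslo): -952.
I invoke dial monthhop(-12), and observe 2126-04-17.
Using dial roll(-316), → 2125-06-05.
I call dial pin(2273-06-15), yielding 2273-06-15.
I use stash bind(gufak, ti), and get -952.
Then stash fetch(vi): 791.
Now I run stash bind(vi, 1789-02-16), and see 791.

Answer: 2125-06-05


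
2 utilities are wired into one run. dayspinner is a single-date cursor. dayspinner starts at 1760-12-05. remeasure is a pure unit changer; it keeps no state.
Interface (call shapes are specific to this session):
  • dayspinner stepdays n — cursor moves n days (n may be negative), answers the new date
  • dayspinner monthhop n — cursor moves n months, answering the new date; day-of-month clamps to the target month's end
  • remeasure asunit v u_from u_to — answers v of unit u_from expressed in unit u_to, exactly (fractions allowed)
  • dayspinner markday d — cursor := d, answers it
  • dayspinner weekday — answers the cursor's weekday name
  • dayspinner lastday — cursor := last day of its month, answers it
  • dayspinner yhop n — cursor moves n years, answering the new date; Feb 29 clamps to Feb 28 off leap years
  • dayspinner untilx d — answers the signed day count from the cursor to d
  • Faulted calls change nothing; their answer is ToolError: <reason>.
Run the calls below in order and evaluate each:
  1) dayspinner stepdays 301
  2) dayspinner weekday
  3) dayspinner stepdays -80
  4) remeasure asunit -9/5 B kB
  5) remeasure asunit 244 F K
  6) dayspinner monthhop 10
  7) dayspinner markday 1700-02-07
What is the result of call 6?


% dayspinner stepdays 301
  1761-10-02
% dayspinner weekday
  Friday
% dayspinner stepdays -80
  1761-07-14
% remeasure asunit -9/5 B kB
  -9/5000
% remeasure asunit 244 F K
  70367/180
% dayspinner monthhop 10
  1762-05-14
% dayspinner markday 1700-02-07
  1700-02-07

Answer: 1762-05-14


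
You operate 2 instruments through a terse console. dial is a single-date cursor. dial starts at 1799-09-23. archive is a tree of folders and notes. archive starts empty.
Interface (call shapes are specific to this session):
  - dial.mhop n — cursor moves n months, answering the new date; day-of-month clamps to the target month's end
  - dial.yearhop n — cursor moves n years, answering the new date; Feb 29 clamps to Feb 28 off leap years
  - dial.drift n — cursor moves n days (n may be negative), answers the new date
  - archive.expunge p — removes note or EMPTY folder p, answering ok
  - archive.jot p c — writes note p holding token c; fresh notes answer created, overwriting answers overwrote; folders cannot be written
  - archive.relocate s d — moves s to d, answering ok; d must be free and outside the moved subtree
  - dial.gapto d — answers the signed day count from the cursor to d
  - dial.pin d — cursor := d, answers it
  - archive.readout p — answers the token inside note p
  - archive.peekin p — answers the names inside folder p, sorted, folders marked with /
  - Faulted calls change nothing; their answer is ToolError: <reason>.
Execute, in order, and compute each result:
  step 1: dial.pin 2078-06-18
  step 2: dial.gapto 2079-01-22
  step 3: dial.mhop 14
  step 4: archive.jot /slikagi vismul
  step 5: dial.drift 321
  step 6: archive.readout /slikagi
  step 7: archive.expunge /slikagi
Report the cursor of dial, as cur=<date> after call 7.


-- dial.pin(d=2078-06-18) => 2078-06-18
-- dial.gapto(d=2079-01-22) => 218
-- dial.mhop(n=14) => 2079-08-18
-- archive.jot(p=/slikagi, c=vismul) => created
-- dial.drift(n=321) => 2080-07-04
-- archive.readout(p=/slikagi) => vismul
-- archive.expunge(p=/slikagi) => ok

Answer: cur=2080-07-04


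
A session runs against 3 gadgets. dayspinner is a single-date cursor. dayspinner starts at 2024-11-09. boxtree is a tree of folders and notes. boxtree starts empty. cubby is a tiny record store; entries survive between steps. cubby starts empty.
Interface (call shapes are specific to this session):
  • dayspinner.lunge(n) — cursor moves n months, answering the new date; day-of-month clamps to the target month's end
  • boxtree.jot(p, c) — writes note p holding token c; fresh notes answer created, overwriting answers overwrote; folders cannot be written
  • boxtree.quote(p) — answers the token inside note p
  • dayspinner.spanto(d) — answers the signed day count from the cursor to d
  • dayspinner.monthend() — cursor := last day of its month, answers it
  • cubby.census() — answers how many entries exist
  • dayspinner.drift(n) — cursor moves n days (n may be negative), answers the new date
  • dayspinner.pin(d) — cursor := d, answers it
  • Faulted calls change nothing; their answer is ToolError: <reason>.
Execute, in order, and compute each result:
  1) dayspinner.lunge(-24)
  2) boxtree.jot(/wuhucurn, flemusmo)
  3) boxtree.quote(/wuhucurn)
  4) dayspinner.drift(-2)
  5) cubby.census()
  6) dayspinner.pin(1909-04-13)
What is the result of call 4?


Answer: 2022-11-07

Derivation:
Act: dayspinner.lunge[n=-24]
Obs: 2022-11-09
Act: boxtree.jot[p=/wuhucurn; c=flemusmo]
Obs: created
Act: boxtree.quote[p=/wuhucurn]
Obs: flemusmo
Act: dayspinner.drift[n=-2]
Obs: 2022-11-07
Act: cubby.census[]
Obs: 0
Act: dayspinner.pin[d=1909-04-13]
Obs: 1909-04-13


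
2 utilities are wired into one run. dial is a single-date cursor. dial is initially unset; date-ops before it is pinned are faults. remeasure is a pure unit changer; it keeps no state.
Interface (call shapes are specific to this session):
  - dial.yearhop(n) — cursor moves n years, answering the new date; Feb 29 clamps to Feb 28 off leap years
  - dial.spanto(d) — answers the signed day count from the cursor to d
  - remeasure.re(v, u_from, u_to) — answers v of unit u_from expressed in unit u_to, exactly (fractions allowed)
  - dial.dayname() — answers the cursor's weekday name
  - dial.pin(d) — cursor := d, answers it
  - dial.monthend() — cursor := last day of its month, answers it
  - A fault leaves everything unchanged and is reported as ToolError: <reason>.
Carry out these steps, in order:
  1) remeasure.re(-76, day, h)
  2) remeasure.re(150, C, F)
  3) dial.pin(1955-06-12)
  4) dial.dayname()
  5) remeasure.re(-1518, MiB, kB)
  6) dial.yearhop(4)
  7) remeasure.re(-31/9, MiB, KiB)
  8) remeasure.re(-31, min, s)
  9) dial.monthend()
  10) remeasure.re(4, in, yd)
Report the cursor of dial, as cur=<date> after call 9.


Answer: cur=1959-06-30

Derivation:
-- 1. remeasure.re(v=-76, u_from=day, u_to=h) : -1824
-- 2. remeasure.re(v=150, u_from=C, u_to=F) : 302
-- 3. dial.pin(d=1955-06-12) : 1955-06-12
-- 4. dial.dayname() : Sunday
-- 5. remeasure.re(v=-1518, u_from=MiB, u_to=kB) : -198967296/125
-- 6. dial.yearhop(n=4) : 1959-06-12
-- 7. remeasure.re(v=-31/9, u_from=MiB, u_to=KiB) : -31744/9
-- 8. remeasure.re(v=-31, u_from=min, u_to=s) : -1860
-- 9. dial.monthend() : 1959-06-30
-- 10. remeasure.re(v=4, u_from=in, u_to=yd) : 1/9


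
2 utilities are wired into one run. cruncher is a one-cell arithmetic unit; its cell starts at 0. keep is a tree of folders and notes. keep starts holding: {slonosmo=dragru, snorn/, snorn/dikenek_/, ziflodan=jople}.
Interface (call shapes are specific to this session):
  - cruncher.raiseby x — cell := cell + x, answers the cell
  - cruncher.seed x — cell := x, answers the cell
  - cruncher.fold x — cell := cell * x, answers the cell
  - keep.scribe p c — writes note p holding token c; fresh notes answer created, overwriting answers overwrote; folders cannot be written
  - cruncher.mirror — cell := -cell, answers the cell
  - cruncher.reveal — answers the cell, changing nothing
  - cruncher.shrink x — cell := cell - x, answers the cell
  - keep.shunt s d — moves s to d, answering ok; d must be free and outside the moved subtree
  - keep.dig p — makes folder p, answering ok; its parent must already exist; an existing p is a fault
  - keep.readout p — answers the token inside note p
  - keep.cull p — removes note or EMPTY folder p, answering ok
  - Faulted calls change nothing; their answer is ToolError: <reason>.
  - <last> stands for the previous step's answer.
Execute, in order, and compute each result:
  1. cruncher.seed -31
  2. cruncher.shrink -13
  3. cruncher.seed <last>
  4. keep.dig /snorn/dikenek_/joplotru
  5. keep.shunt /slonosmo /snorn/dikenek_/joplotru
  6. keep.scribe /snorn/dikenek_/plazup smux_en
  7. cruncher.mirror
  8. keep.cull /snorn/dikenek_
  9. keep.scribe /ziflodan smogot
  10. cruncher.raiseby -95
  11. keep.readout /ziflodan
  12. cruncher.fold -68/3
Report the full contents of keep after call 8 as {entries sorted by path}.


Answer: {slonosmo=dragru, snorn/, snorn/dikenek_/, snorn/dikenek_/joplotru/, snorn/dikenek_/plazup=smux_en, ziflodan=jople}

Derivation:
Act: seed[x→-31]
Obs: -31
Act: shrink[x→-13]
Obs: -18
Act: seed[x→<last>]
Obs: -18
Act: dig[p→/snorn/dikenek_/joplotru]
Obs: ok
Act: shunt[s→/slonosmo; d→/snorn/dikenek_/joplotru]
Obs: ToolError: exists
Act: scribe[p→/snorn/dikenek_/plazup; c→smux_en]
Obs: created
Act: mirror[]
Obs: 18
Act: cull[p→/snorn/dikenek_]
Obs: ToolError: not empty
Act: scribe[p→/ziflodan; c→smogot]
Obs: overwrote
Act: raiseby[x→-95]
Obs: -77
Act: readout[p→/ziflodan]
Obs: smogot
Act: fold[x→-68/3]
Obs: 5236/3


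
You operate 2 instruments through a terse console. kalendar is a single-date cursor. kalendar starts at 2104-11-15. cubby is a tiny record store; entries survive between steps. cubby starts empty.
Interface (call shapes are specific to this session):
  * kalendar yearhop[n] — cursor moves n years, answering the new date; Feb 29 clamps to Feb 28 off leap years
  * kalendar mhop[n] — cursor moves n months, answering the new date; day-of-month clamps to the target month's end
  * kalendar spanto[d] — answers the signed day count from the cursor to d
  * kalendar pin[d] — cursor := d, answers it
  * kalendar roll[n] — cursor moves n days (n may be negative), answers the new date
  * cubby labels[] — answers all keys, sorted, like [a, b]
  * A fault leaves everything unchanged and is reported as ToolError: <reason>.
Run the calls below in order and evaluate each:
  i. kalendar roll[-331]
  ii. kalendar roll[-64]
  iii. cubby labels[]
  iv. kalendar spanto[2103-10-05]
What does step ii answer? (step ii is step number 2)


Answer: 2103-10-17

Derivation:
~$ kalendar roll -331
[out] 2103-12-20
~$ kalendar roll -64
[out] 2103-10-17
~$ cubby labels
[out] []
~$ kalendar spanto 2103-10-05
[out] -12


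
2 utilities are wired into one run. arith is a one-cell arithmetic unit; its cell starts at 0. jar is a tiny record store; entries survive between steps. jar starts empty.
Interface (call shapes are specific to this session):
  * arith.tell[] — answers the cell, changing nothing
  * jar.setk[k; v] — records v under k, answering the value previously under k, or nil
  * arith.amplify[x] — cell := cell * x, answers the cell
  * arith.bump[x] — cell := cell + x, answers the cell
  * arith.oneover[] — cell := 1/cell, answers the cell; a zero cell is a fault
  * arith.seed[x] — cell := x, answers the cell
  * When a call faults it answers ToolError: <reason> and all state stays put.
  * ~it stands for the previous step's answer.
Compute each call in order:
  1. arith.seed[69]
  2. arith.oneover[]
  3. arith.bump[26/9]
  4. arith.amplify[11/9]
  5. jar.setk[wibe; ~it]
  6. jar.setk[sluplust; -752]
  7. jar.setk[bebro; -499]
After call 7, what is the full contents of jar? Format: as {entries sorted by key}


Act: arith.seed[x='69']
Obs: 69
Act: arith.oneover[]
Obs: 1/69
Act: arith.bump[x='26/9']
Obs: 601/207
Act: arith.amplify[x='11/9']
Obs: 6611/1863
Act: jar.setk[k='wibe'; v='~it']
Obs: nil
Act: jar.setk[k='sluplust'; v='-752']
Obs: nil
Act: jar.setk[k='bebro'; v='-499']
Obs: nil

Answer: {bebro=-499, sluplust=-752, wibe=6611/1863}


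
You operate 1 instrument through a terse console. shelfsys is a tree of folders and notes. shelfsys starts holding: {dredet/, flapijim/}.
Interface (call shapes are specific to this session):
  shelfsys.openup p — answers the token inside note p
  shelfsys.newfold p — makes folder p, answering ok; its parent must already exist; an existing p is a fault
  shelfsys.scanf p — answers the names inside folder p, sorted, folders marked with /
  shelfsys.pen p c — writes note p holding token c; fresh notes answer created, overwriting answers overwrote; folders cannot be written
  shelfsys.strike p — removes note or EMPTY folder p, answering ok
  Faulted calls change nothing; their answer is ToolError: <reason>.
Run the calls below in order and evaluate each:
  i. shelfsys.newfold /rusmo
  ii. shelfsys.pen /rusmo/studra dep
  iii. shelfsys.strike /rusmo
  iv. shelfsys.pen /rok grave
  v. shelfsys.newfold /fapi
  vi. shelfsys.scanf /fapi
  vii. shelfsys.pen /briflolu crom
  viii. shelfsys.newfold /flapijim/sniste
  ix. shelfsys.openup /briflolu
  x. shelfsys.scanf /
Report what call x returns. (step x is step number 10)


I use shelfsys.newfold with /rusmo, and observe ok.
Next I call shelfsys.pen with /rusmo/studra, dep, giving created.
I try shelfsys.strike with /rusmo, — result: ToolError: not empty.
Now I run shelfsys.pen with /rok, grave, and see created.
Now I run shelfsys.newfold with /fapi: ok.
Then shelfsys.scanf with /fapi, → [].
I use shelfsys.pen with /briflolu, crom: created.
Next I call shelfsys.newfold with /flapijim/sniste: ok.
Now I run shelfsys.openup with /briflolu, and get crom.
Calling shelfsys.scanf with /, and see [briflolu, dredet/, fapi/, flapijim/, rok, rusmo/].

Answer: [briflolu, dredet/, fapi/, flapijim/, rok, rusmo/]


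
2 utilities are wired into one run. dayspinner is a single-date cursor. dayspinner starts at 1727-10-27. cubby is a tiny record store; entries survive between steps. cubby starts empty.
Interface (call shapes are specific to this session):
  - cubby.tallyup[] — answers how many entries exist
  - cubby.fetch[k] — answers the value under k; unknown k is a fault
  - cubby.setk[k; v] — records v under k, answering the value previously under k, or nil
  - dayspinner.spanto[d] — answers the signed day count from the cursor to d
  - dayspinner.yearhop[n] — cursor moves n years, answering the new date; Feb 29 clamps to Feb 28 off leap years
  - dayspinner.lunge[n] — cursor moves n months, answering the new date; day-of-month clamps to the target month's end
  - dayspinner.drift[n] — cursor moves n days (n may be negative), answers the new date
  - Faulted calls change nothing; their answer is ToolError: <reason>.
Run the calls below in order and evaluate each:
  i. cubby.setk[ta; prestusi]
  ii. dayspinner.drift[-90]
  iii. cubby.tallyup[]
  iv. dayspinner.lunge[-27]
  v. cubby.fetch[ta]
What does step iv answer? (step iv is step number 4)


Answer: 1725-04-29

Derivation:
;; 1. cubby.setk(ta, prestusi) == nil
;; 2. dayspinner.drift(-90) == 1727-07-29
;; 3. cubby.tallyup() == 1
;; 4. dayspinner.lunge(-27) == 1725-04-29
;; 5. cubby.fetch(ta) == prestusi


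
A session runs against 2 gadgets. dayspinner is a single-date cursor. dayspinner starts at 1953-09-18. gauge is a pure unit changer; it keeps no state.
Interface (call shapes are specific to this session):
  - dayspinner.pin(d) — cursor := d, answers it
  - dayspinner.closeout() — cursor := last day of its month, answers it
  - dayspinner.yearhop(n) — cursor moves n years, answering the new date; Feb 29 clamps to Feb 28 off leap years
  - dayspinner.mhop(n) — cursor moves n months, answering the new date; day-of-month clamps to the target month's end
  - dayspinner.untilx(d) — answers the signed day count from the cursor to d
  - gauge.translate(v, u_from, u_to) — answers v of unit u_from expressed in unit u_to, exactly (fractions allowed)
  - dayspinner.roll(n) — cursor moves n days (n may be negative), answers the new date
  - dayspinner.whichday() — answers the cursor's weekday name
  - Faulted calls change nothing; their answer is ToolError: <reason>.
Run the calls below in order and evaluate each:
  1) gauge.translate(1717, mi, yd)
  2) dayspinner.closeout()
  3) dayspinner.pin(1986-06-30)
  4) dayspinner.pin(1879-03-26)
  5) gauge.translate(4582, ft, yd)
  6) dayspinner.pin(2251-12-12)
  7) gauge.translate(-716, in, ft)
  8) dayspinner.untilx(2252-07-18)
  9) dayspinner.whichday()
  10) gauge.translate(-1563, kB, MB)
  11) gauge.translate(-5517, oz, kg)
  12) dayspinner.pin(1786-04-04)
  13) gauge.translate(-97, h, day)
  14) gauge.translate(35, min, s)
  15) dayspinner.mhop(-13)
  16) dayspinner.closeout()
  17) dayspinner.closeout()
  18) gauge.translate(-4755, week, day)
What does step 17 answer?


Do: gauge.translate[v=1717; u_from=mi; u_to=yd]
See: 3021920
Do: dayspinner.closeout[]
See: 1953-09-30
Do: dayspinner.pin[d=1986-06-30]
See: 1986-06-30
Do: dayspinner.pin[d=1879-03-26]
See: 1879-03-26
Do: gauge.translate[v=4582; u_from=ft; u_to=yd]
See: 4582/3
Do: dayspinner.pin[d=2251-12-12]
See: 2251-12-12
Do: gauge.translate[v=-716; u_from=in; u_to=ft]
See: -179/3
Do: dayspinner.untilx[d=2252-07-18]
See: 219
Do: dayspinner.whichday[]
See: Friday
Do: gauge.translate[v=-1563; u_from=kB; u_to=MB]
See: -1563/1000
Do: gauge.translate[v=-5517; u_from=oz; u_to=kg]
See: -250246910529/1600000000
Do: dayspinner.pin[d=1786-04-04]
See: 1786-04-04
Do: gauge.translate[v=-97; u_from=h; u_to=day]
See: -97/24
Do: gauge.translate[v=35; u_from=min; u_to=s]
See: 2100
Do: dayspinner.mhop[n=-13]
See: 1785-03-04
Do: dayspinner.closeout[]
See: 1785-03-31
Do: dayspinner.closeout[]
See: 1785-03-31
Do: gauge.translate[v=-4755; u_from=week; u_to=day]
See: -33285

Answer: 1785-03-31


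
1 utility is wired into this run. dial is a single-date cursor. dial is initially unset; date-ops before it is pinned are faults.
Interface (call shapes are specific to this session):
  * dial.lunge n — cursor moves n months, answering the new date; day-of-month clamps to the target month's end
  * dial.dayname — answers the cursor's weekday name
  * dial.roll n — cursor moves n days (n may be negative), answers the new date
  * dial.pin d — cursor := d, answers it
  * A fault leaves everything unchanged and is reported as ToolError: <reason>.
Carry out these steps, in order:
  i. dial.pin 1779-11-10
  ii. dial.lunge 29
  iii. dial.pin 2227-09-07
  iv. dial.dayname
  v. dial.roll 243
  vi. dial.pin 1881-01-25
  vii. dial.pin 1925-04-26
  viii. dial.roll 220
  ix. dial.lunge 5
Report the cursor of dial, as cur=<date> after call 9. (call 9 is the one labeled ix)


-- pin(1779-11-10) == 1779-11-10
-- lunge(29) == 1782-04-10
-- pin(2227-09-07) == 2227-09-07
-- dayname() == Friday
-- roll(243) == 2228-05-07
-- pin(1881-01-25) == 1881-01-25
-- pin(1925-04-26) == 1925-04-26
-- roll(220) == 1925-12-02
-- lunge(5) == 1926-05-02

Answer: cur=1926-05-02


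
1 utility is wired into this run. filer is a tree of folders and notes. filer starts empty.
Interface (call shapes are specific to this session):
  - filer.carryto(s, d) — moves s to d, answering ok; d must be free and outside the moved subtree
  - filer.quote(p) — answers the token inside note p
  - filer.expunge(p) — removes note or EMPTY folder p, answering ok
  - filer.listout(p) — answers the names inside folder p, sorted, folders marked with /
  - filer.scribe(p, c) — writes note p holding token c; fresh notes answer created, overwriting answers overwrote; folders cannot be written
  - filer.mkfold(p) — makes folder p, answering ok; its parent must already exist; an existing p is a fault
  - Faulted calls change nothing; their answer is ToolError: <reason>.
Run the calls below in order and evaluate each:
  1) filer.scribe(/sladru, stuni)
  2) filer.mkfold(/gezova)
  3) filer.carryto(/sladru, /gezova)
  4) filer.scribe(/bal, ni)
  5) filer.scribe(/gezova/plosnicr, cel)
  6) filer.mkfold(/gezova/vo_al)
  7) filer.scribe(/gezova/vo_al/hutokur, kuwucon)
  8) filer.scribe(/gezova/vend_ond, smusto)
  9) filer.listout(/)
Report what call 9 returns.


Answer: [bal, gezova/, sladru]

Derivation:
! filer.scribe(p='/sladru', c='stuni') => created
! filer.mkfold(p='/gezova') => ok
! filer.carryto(s='/sladru', d='/gezova') => ToolError: exists
! filer.scribe(p='/bal', c='ni') => created
! filer.scribe(p='/gezova/plosnicr', c='cel') => created
! filer.mkfold(p='/gezova/vo_al') => ok
! filer.scribe(p='/gezova/vo_al/hutokur', c='kuwucon') => created
! filer.scribe(p='/gezova/vend_ond', c='smusto') => created
! filer.listout(p='/') => [bal, gezova/, sladru]


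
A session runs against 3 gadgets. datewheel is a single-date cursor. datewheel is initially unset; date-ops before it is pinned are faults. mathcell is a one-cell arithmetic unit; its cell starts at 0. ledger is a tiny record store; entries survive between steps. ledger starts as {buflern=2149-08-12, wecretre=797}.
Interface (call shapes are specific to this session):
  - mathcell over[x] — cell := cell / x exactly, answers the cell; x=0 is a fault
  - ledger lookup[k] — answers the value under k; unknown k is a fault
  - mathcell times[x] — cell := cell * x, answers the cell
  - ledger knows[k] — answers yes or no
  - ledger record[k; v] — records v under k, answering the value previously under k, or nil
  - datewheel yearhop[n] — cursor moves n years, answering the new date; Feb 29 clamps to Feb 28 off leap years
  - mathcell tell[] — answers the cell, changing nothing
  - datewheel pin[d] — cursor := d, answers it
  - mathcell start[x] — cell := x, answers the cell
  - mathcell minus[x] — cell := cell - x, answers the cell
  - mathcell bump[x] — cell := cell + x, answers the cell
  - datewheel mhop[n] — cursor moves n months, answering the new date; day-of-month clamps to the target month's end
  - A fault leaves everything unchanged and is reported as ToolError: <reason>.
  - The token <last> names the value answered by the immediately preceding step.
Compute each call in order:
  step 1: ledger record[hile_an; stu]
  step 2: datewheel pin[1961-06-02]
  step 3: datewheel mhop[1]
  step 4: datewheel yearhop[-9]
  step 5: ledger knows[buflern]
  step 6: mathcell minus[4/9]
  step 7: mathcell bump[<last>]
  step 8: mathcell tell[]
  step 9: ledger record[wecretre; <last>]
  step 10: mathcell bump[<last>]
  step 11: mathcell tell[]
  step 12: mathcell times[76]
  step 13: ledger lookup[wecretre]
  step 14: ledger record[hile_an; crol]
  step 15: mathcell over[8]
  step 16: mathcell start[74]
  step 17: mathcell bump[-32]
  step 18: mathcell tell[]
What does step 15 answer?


Answer: 136135/18

Derivation:
;; ledger record(k: hile_an, v: stu) ~> nil
;; datewheel pin(d: 1961-06-02) ~> 1961-06-02
;; datewheel mhop(n: 1) ~> 1961-07-02
;; datewheel yearhop(n: -9) ~> 1952-07-02
;; ledger knows(k: buflern) ~> yes
;; mathcell minus(x: 4/9) ~> -4/9
;; mathcell bump(x: <last>) ~> -8/9
;; mathcell tell() ~> -8/9
;; ledger record(k: wecretre, v: <last>) ~> 797
;; mathcell bump(x: <last>) ~> 7165/9
;; mathcell tell() ~> 7165/9
;; mathcell times(x: 76) ~> 544540/9
;; ledger lookup(k: wecretre) ~> -8/9
;; ledger record(k: hile_an, v: crol) ~> stu
;; mathcell over(x: 8) ~> 136135/18
;; mathcell start(x: 74) ~> 74
;; mathcell bump(x: -32) ~> 42
;; mathcell tell() ~> 42


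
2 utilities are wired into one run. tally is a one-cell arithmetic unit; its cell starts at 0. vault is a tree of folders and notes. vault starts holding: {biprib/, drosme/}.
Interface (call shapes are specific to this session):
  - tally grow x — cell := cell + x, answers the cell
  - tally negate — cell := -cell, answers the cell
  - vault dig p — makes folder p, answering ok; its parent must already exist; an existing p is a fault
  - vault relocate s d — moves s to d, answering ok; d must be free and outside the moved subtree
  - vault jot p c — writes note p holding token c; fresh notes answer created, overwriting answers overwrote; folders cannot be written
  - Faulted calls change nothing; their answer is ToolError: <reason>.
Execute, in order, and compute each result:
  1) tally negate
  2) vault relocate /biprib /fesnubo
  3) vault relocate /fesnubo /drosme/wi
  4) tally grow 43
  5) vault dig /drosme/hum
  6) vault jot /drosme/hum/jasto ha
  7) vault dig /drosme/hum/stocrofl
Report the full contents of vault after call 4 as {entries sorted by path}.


! tally negate() ~> 0
! vault relocate(s: /biprib, d: /fesnubo) ~> ok
! vault relocate(s: /fesnubo, d: /drosme/wi) ~> ok
! tally grow(x: 43) ~> 43
! vault dig(p: /drosme/hum) ~> ok
! vault jot(p: /drosme/hum/jasto, c: ha) ~> created
! vault dig(p: /drosme/hum/stocrofl) ~> ok

Answer: {drosme/, drosme/wi/}


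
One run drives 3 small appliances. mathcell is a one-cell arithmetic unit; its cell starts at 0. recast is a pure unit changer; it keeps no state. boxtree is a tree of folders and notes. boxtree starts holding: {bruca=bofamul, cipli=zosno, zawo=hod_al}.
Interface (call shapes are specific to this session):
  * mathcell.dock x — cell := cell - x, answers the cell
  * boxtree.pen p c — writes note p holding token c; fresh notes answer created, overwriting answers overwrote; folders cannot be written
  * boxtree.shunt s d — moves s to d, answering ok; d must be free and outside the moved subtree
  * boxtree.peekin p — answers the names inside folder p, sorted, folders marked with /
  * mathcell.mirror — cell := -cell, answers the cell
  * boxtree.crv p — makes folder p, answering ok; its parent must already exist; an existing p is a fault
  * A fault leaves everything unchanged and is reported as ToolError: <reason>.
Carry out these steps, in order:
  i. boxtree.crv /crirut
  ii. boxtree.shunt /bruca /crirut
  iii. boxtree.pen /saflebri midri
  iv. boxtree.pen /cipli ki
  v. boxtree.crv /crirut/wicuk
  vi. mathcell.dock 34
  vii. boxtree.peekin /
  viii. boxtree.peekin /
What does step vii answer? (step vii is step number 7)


Act: crv[p: /crirut]
Obs: ok
Act: shunt[s: /bruca; d: /crirut]
Obs: ToolError: exists
Act: pen[p: /saflebri; c: midri]
Obs: created
Act: pen[p: /cipli; c: ki]
Obs: overwrote
Act: crv[p: /crirut/wicuk]
Obs: ok
Act: dock[x: 34]
Obs: -34
Act: peekin[p: /]
Obs: [bruca, cipli, crirut/, saflebri, zawo]
Act: peekin[p: /]
Obs: [bruca, cipli, crirut/, saflebri, zawo]

Answer: [bruca, cipli, crirut/, saflebri, zawo]


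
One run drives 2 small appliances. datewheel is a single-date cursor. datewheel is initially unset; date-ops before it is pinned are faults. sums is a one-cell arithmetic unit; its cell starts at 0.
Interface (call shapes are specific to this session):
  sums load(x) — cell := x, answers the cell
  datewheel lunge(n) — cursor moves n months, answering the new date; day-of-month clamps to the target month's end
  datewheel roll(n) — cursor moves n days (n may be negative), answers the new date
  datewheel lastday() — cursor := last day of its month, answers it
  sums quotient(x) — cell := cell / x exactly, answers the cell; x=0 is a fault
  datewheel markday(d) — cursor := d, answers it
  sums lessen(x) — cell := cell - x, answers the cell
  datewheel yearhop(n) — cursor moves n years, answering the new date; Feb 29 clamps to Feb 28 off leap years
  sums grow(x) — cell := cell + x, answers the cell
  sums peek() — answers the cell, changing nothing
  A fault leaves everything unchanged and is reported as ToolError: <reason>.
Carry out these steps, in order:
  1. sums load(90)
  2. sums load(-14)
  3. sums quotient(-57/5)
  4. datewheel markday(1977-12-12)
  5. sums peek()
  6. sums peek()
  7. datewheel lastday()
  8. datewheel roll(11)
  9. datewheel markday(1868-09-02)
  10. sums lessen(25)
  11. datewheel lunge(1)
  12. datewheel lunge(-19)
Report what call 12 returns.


Answer: 1867-03-02

Derivation:
// 1. sums load(x→90) => 90
// 2. sums load(x→-14) => -14
// 3. sums quotient(x→-57/5) => 70/57
// 4. datewheel markday(d→1977-12-12) => 1977-12-12
// 5. sums peek() => 70/57
// 6. sums peek() => 70/57
// 7. datewheel lastday() => 1977-12-31
// 8. datewheel roll(n→11) => 1978-01-11
// 9. datewheel markday(d→1868-09-02) => 1868-09-02
// 10. sums lessen(x→25) => -1355/57
// 11. datewheel lunge(n→1) => 1868-10-02
// 12. datewheel lunge(n→-19) => 1867-03-02


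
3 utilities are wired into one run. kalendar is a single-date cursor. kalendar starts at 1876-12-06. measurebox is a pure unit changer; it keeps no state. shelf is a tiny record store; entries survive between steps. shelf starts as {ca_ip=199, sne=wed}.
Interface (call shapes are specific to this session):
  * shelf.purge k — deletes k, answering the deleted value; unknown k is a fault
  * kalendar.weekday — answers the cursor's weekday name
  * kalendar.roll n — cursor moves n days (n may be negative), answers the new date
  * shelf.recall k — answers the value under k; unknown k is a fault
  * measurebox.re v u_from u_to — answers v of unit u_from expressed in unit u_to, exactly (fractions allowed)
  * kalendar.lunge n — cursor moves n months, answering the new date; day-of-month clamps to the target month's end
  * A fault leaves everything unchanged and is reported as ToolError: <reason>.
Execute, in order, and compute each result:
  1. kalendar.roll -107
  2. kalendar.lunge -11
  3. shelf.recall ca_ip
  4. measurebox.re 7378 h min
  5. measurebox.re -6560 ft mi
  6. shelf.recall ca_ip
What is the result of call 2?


-> roll(n→-107)
<- 1876-08-21
-> lunge(n→-11)
<- 1875-09-21
-> recall(k→ca_ip)
<- 199
-> re(v→7378, u_from→h, u_to→min)
<- 442680
-> re(v→-6560, u_from→ft, u_to→mi)
<- -41/33
-> recall(k→ca_ip)
<- 199

Answer: 1875-09-21


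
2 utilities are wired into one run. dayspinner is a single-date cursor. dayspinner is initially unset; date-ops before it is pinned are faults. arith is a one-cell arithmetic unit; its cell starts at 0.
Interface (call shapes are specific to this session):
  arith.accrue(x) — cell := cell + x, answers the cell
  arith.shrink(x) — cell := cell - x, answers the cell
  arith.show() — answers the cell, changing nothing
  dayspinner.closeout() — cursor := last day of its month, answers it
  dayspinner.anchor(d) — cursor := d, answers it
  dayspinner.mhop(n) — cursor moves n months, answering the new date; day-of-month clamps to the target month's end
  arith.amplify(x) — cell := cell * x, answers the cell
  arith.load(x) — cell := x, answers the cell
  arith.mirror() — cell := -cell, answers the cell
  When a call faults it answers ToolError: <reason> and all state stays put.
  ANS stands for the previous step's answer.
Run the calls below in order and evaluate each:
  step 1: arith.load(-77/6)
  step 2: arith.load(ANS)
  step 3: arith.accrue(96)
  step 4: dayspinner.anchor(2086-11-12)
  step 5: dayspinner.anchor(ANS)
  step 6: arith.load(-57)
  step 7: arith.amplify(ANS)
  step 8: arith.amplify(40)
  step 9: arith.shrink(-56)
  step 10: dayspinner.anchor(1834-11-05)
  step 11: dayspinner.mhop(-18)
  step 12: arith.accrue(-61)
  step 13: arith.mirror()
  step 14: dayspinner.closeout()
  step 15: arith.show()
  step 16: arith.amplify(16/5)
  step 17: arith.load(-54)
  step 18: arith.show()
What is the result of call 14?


Answer: 1833-05-31

Derivation:
I use arith.load passing x='-77/6', — result: -77/6.
Then arith.load passing x='ANS', and see -77/6.
Using arith.accrue passing x='96', and get 499/6.
Invoking dayspinner.anchor passing d='2086-11-12': 2086-11-12.
I call dayspinner.anchor passing d='ANS', — result: 2086-11-12.
Using arith.load passing x='-57', and get -57.
Now I run arith.amplify passing x='ANS': 3249.
Next I call arith.amplify passing x='40': 129960.
I invoke arith.shrink passing x='-56', and get 130016.
Next I call dayspinner.anchor passing d='1834-11-05', and observe 1834-11-05.
Calling dayspinner.mhop passing n='-18', → 1833-05-05.
Now I run arith.accrue passing x='-61': 129955.
Next I call arith.mirror(), → -129955.
I call dayspinner.closeout(): 1833-05-31.
I call arith.show, and get -129955.
I run arith.amplify passing x='16/5', which returns -415856.
Now I run arith.load passing x='-54', which returns -54.
I use arith.show, and see -54.
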